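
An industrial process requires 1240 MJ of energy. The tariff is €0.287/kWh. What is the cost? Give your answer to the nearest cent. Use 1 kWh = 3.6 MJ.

1240 MJ × (0.27778 kWh/MJ) = 344.4 kWh
Cost = 344.4 kWh × €0.287/kWh = €98.86

€98.86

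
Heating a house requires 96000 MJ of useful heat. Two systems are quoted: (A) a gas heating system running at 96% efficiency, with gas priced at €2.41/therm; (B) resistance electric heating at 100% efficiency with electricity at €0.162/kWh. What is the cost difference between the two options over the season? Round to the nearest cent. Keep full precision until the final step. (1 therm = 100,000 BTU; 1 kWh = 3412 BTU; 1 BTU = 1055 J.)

€2036.05

Heat load = 96000 MJ = 96,000,000,000 J / 1055 = 90,995,261 BTU
Gas: input = 90,995,261 / 0.96 = 94,786,730 BTU = 947.9 therm → 947.9 × €2.41 = €2,284.36
Electric: 90,995,261 BTU / 3412 = 26,670 kWh → × €0.162 = €4,320.41
Difference = |€2,284.36 − €4,320.41| = €2,036.05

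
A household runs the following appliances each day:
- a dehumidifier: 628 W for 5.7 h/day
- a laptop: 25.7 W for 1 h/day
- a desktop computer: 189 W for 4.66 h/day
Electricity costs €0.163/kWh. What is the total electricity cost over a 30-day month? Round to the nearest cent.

€21.94

dehumidifier: 628 W × 5.7 h × 30 d = 107,388 Wh = 107.4 kWh
laptop: 25.7 W × 1 h × 30 d = 771 Wh = 0.771 kWh
desktop computer: 189 W × 4.66 h × 30 d = 26,422 Wh = 26.42 kWh
Total energy = 107.4 + 0.771 + 26.42 = 134.6 kWh
Cost = 134.6 kWh × €0.163 = €21.94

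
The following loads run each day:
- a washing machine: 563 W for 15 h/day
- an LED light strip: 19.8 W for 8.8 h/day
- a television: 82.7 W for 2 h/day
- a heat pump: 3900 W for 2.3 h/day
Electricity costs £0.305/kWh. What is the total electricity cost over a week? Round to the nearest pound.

£38

washing machine: 563 W × 15 h × 7 d = 59,115 Wh = 59.12 kWh
LED light strip: 19.8 W × 8.8 h × 7 d = 1,220 Wh = 1.22 kWh
television: 82.7 W × 2 h × 7 d = 1,158 Wh = 1.158 kWh
heat pump: 3900 W × 2.3 h × 7 d = 62,790 Wh = 62.79 kWh
Total energy = 59.12 + 1.22 + 1.158 + 62.79 = 124.3 kWh
Cost = 124.3 kWh × £0.305 = £37.91 ≈ £38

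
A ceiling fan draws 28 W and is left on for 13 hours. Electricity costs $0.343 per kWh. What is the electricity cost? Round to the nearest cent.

Energy = 28 W × 13 h = 364 Wh = 0.364 kWh
Cost = 0.364 kWh × $0.343/kWh = $0.12

$0.12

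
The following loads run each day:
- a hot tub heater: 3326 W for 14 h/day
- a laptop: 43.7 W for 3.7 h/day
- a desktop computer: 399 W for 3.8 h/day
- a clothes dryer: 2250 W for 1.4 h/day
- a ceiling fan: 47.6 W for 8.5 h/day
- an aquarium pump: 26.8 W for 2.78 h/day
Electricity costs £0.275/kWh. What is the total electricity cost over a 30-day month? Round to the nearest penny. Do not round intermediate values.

£427.94

hot tub heater: 3326 W × 14 h × 30 d = 1,396,920 Wh = 1,397 kWh
laptop: 43.7 W × 3.7 h × 30 d = 4,851 Wh = 4.851 kWh
desktop computer: 399 W × 3.8 h × 30 d = 45,486 Wh = 45.49 kWh
clothes dryer: 2250 W × 1.4 h × 30 d = 94,500 Wh = 94.5 kWh
ceiling fan: 47.6 W × 8.5 h × 30 d = 12,138 Wh = 12.14 kWh
aquarium pump: 26.8 W × 2.78 h × 30 d = 2,235 Wh = 2.235 kWh
Total energy = 1,397 + 4.851 + 45.49 + 94.5 + 12.14 + 2.235 = 1,556 kWh
Cost = 1,556 kWh × £0.275 = £427.94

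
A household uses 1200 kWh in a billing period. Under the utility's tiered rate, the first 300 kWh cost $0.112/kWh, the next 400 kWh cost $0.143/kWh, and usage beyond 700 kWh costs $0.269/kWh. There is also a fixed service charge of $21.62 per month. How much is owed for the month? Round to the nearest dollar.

$247

First 300 kWh × $0.112 = $33.60
Next 400 kWh × $0.143 = $57.20
Remaining 500 kWh × $0.269 = $134.50
Energy charge = $225.30; + service $21.62 = $246.92 ≈ $247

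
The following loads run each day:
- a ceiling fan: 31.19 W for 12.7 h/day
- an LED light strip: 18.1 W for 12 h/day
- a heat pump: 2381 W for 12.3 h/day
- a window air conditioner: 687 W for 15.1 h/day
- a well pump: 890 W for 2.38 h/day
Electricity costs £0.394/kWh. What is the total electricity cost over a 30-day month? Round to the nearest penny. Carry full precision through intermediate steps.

£501.07

ceiling fan: 31.19 W × 12.7 h × 30 d = 11,883 Wh = 11.88 kWh
LED light strip: 18.1 W × 12 h × 30 d = 6,516 Wh = 6.516 kWh
heat pump: 2381 W × 12.3 h × 30 d = 878,589 Wh = 878.6 kWh
window air conditioner: 687 W × 15.1 h × 30 d = 311,211 Wh = 311.2 kWh
well pump: 890 W × 2.38 h × 30 d = 63,546 Wh = 63.55 kWh
Total energy = 11.88 + 6.516 + 878.6 + 311.2 + 63.55 = 1,272 kWh
Cost = 1,272 kWh × £0.394 = £501.07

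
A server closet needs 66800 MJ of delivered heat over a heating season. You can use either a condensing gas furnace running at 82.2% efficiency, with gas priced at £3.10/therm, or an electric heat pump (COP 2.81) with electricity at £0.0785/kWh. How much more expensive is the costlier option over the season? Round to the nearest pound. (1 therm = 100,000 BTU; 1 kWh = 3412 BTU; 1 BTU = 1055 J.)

Heat load = 66800 MJ = 66,800,000,000 J / 1055 = 63,317,536 BTU
Gas: input = 63,317,536 / 0.822 = 77,028,632 BTU = 770.3 therm → 770.3 × £3.10 = £2,387.89
Heat pump: 63,317,536 BTU / 3412 = 18,560 kWh heat; / 2.81 = 6,604 kWh in → × £0.0785 = £518.42
Difference = |£2,387.89 − £518.42| = £1,869.47 ≈ £1869

£1869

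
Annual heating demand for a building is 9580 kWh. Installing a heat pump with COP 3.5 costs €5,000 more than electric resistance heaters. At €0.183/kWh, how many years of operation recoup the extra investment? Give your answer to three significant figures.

Resistance: 9580 kWh × €0.183 = €1,753.14/yr
Heat pump: 9580 / 3.5 = 2737 kWh in → × €0.183 = €500.90/yr
Annual savings = €1,252.24
Payback = €5,000 / €1,252.24 = 3.99 years

3.99 years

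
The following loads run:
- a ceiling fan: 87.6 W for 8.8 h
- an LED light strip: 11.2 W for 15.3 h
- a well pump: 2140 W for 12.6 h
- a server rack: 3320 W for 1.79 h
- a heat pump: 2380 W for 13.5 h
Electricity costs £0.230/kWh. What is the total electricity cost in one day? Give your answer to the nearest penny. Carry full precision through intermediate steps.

ceiling fan: 87.6 W × 8.8 h = 771 Wh = 0.7709 kWh
LED light strip: 11.2 W × 15.3 h = 171 Wh = 0.1714 kWh
well pump: 2140 W × 12.6 h = 26,964 Wh = 26.96 kWh
server rack: 3320 W × 1.79 h = 5,943 Wh = 5.943 kWh
heat pump: 2380 W × 13.5 h = 32,130 Wh = 32.13 kWh
Total energy = 0.7709 + 0.1714 + 26.96 + 5.943 + 32.13 = 65.98 kWh
Cost = 65.98 kWh × £0.230 = £15.18

£15.18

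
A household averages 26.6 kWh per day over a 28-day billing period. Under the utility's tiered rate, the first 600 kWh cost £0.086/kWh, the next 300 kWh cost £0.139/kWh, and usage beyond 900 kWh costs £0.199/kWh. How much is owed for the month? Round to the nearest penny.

Usage = 26.6 kWh/day × 28 days = 744.8 kWh
First 600 kWh × £0.086 = £51.60
Next 144.8 kWh × £0.139 = £20.13
Remaining tier: 0 kWh (not reached)
Total = £71.73

£71.73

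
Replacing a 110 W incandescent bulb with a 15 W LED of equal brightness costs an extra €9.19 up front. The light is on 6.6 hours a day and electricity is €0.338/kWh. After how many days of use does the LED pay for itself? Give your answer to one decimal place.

43.4 days

Power saved = 110 − 15 = 95 W
Daily energy saved = 95 W × 6.6 h = 627 Wh = 0.627 kWh
Daily savings = 0.627 × €0.338 = €0.2119
Payback = €9.19 / €0.2119 per day = 43.36 days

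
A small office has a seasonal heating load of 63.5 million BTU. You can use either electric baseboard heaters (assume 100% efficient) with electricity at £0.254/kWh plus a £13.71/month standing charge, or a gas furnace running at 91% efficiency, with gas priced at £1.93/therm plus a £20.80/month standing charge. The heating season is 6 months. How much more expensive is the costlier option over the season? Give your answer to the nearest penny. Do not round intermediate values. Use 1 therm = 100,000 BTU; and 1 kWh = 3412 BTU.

£3337.84

Heat load = 63.5 × 10⁶ BTU = 63,500,000 BTU
Gas: input = 63,500,000 / 0.91 = 69,780,220 BTU = 697.8 therm → 697.8 × £1.93 = £1,346.76; + 6 × £20.80 standing = £1,471.56
Electric: 63,500,000 BTU / 3412 = 18,610 kWh → × £0.254 = £4,727.14; + 6 × £13.71 standing = £4,809.40
Difference = |£1,471.56 − £4,809.40| = £3,337.84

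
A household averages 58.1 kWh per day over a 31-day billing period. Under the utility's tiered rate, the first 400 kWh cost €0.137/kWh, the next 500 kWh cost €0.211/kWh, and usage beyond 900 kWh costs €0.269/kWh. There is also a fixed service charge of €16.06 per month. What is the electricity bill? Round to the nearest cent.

Usage = 58.1 kWh/day × 31 days = 1801.1 kWh
First 400 kWh × €0.137 = €54.80
Next 500 kWh × €0.211 = €105.50
Remaining 901.1 kWh × €0.269 = €242.40
Energy charge = €402.70; + service €16.06 = €418.76

€418.76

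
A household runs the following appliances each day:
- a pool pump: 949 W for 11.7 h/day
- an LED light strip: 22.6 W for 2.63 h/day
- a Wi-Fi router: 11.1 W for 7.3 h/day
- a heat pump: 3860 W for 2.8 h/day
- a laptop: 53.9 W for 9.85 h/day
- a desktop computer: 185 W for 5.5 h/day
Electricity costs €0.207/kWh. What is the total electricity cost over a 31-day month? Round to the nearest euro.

€151

pool pump: 949 W × 11.7 h × 31 d = 344,202 Wh = 344.2 kWh
LED light strip: 22.6 W × 2.63 h × 31 d = 1,843 Wh = 1.843 kWh
Wi-Fi router: 11.1 W × 7.3 h × 31 d = 2,512 Wh = 2.512 kWh
heat pump: 3860 W × 2.8 h × 31 d = 335,048 Wh = 335 kWh
laptop: 53.9 W × 9.85 h × 31 d = 16,458 Wh = 16.46 kWh
desktop computer: 185 W × 5.5 h × 31 d = 31,542 Wh = 31.54 kWh
Total energy = 344.2 + 1.843 + 2.512 + 335 + 16.46 + 31.54 = 731.6 kWh
Cost = 731.6 kWh × €0.207 = €151.44 ≈ €151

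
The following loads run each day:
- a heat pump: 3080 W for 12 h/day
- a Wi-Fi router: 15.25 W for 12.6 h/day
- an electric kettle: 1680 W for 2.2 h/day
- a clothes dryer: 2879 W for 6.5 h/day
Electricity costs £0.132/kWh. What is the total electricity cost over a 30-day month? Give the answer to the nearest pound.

heat pump: 3080 W × 12 h × 30 d = 1,108,800 Wh = 1,109 kWh
Wi-Fi router: 15.25 W × 12.6 h × 30 d = 5,764 Wh = 5.764 kWh
electric kettle: 1680 W × 2.2 h × 30 d = 110,880 Wh = 110.9 kWh
clothes dryer: 2879 W × 6.5 h × 30 d = 561,405 Wh = 561.4 kWh
Total energy = 1,109 + 5.764 + 110.9 + 561.4 = 1,787 kWh
Cost = 1,787 kWh × £0.132 = £235.86 ≈ £236

£236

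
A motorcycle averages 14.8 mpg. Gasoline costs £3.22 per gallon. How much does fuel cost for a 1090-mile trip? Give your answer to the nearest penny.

£237.15

Fuel = 1090 mi / 14.8 mpg = 73.65 gal
Cost = 73.65 gal × £3.22/gal = £237.15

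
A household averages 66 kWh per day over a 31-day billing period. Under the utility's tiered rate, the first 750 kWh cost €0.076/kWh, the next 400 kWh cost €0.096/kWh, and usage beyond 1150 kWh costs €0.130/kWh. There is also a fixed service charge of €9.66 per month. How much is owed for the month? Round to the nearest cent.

Usage = 66 kWh/day × 31 days = 2046 kWh
First 750 kWh × €0.076 = €57.00
Next 400 kWh × €0.096 = €38.40
Remaining 896 kWh × €0.130 = €116.48
Energy charge = €211.88; + service €9.66 = €221.54

€221.54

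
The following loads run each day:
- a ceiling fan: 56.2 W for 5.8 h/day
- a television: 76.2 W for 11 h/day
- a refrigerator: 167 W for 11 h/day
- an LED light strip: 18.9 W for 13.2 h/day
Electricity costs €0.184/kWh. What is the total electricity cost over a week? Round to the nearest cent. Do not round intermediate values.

€4.19

ceiling fan: 56.2 W × 5.8 h × 7 d = 2,282 Wh = 2.282 kWh
television: 76.2 W × 11 h × 7 d = 5,867 Wh = 5.867 kWh
refrigerator: 167 W × 11 h × 7 d = 12,859 Wh = 12.86 kWh
LED light strip: 18.9 W × 13.2 h × 7 d = 1,746 Wh = 1.746 kWh
Total energy = 2.282 + 5.867 + 12.86 + 1.746 = 22.75 kWh
Cost = 22.75 kWh × €0.184 = €4.19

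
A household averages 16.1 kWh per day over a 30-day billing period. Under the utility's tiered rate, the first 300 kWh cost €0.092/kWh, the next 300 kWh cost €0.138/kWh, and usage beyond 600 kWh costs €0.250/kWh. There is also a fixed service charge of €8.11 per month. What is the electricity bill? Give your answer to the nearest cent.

Usage = 16.1 kWh/day × 30 days = 483 kWh
First 300 kWh × €0.092 = €27.60
Next 183 kWh × €0.138 = €25.25
Remaining tier: 0 kWh (not reached)
Energy charge = €52.85; + service €8.11 = €60.96

€60.96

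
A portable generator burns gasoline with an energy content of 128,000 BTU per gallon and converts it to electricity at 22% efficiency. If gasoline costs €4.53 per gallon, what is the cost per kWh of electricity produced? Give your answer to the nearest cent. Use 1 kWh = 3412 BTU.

€0.55

Electrical output per gallon = 128,000 BTU × 0.22 / 3412 BTU/kWh = 8.253 kWh
Cost per kWh = €4.53 / 8.253 kWh = €0.549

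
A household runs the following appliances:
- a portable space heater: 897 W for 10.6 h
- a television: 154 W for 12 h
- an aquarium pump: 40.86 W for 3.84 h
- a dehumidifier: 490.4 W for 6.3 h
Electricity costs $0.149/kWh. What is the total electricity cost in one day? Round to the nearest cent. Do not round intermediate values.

$2.18

portable space heater: 897 W × 10.6 h = 9,508 Wh = 9.508 kWh
television: 154 W × 12 h = 1,848 Wh = 1.848 kWh
aquarium pump: 40.86 W × 3.84 h = 157 Wh = 0.1569 kWh
dehumidifier: 490.4 W × 6.3 h = 3,090 Wh = 3.09 kWh
Total energy = 9.508 + 1.848 + 0.1569 + 3.09 = 14.6 kWh
Cost = 14.6 kWh × $0.149 = $2.18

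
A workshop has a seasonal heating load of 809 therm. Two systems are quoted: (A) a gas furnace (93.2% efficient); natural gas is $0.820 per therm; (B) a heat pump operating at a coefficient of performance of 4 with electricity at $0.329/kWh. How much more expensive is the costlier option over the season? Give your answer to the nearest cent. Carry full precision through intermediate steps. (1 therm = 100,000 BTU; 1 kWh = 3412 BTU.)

Heat load = 809 therm × 100,000 = 80,900,000 BTU
Gas: input = 80,900,000 / 0.932 = 86,802,575 BTU = 868 therm → 868 × $0.820 = $711.78
Heat pump: 80,900,000 BTU / 3412 = 23,710 kWh heat; / 4 = 5,928 kWh in → × $0.329 = $1,950.18
Difference = |$711.78 − $1,950.18| = $1,238.40

$1238.40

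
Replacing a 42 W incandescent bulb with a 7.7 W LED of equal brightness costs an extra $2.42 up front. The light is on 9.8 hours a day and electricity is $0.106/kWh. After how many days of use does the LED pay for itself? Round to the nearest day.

68 days

Power saved = 42 − 7.7 = 34.3 W
Daily energy saved = 34.3 W × 9.8 h = 336.1 Wh = 0.33614 kWh
Daily savings = 0.33614 × $0.106 = $0.0356
Payback = $2.42 / $0.0356 per day = 67.92 days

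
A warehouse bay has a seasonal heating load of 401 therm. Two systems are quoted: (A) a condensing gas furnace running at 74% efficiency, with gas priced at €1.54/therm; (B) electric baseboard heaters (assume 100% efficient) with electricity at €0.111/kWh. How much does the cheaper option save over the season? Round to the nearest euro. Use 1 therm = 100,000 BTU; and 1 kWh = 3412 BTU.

Heat load = 401 therm × 100,000 = 40,100,000 BTU
Gas: input = 40,100,000 / 0.74 = 54,189,189 BTU = 541.9 therm → 541.9 × €1.54 = €834.51
Electric: 40,100,000 BTU / 3412 = 11,750 kWh → × €0.111 = €1,304.54
Difference = |€834.51 − €1,304.54| = €470.03 ≈ €470

€470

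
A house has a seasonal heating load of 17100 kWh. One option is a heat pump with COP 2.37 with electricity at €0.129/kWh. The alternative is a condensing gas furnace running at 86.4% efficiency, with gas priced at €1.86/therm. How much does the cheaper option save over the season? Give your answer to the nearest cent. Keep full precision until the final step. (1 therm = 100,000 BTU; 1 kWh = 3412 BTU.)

Heat load = 17100 kWh × 3412 = 58,345,200 BTU
Gas: input = 58,345,200 / 0.864 = 67,529,167 BTU = 675.3 therm → 675.3 × €1.86 = €1,256.04
Heat pump: 58,345,200 BTU / 3412 = 17,100 kWh heat; / 2.37 = 7,215 kWh in → × €0.129 = €930.76
Difference = |€1,256.04 − €930.76| = €325.28

€325.28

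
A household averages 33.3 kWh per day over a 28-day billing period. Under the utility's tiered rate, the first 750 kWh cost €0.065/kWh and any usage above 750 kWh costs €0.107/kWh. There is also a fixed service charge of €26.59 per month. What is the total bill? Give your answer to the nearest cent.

Usage = 33.3 kWh/day × 28 days = 932.4 kWh
First 750 kWh × €0.065 = €48.75
Remaining 182.4 kWh × €0.107 = €19.52
Energy charge = €68.27; + service €26.59 = €94.86

€94.86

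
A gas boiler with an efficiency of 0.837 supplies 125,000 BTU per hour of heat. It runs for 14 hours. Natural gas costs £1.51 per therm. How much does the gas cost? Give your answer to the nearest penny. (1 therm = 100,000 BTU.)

£31.57

Heat delivered = 125,000 BTU/h × 14 h = 1,750,000 BTU
Gas input = 1,750,000 / 0.837 = 2,090,800 BTU
= 2,090,800 / 100,000 = 20.91 therm
Cost = 20.91 × £1.51/therm = £31.57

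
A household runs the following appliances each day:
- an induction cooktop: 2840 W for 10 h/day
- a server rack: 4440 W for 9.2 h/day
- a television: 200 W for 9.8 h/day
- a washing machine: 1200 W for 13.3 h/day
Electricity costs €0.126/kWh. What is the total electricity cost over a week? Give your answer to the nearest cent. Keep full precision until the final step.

€76.88

induction cooktop: 2840 W × 10 h × 7 d = 198,800 Wh = 198.8 kWh
server rack: 4440 W × 9.2 h × 7 d = 285,936 Wh = 285.9 kWh
television: 200 W × 9.8 h × 7 d = 13,720 Wh = 13.72 kWh
washing machine: 1200 W × 13.3 h × 7 d = 111,720 Wh = 111.7 kWh
Total energy = 198.8 + 285.9 + 13.72 + 111.7 = 610.2 kWh
Cost = 610.2 kWh × €0.126 = €76.88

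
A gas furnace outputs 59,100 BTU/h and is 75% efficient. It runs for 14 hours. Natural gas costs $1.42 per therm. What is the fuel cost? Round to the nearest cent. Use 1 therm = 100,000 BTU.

$15.67

Heat delivered = 59,100 BTU/h × 14 h = 827,400 BTU
Gas input = 827,400 / 0.75 = 1,103,200 BTU
= 1,103,200 / 100,000 = 11.03 therm
Cost = 11.03 × $1.42/therm = $15.67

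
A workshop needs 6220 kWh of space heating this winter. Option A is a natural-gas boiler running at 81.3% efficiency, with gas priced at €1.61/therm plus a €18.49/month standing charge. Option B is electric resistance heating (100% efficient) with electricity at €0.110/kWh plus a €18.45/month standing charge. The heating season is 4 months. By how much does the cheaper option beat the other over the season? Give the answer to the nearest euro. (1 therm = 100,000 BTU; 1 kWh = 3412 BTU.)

Heat load = 6220 kWh × 3412 = 21,222,640 BTU
Gas: input = 21,222,640 / 0.813 = 26,104,108 BTU = 261 therm → 261 × €1.61 = €420.28; + 4 × €18.49 standing = €494.24
Electric: 21,222,640 BTU / 3412 = 6,220 kWh → × €0.110 = €684.20; + 4 × €18.45 standing = €758.00
Difference = |€494.24 − €758.00| = €263.76 ≈ €264

€264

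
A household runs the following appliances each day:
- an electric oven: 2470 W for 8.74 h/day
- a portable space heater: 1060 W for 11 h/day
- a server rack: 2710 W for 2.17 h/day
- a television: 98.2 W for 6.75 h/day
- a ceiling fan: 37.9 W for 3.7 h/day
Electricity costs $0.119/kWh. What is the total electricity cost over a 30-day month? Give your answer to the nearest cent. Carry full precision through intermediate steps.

$142.56

electric oven: 2470 W × 8.74 h × 30 d = 647,634 Wh = 647.6 kWh
portable space heater: 1060 W × 11 h × 30 d = 349,800 Wh = 349.8 kWh
server rack: 2710 W × 2.17 h × 30 d = 176,421 Wh = 176.4 kWh
television: 98.2 W × 6.75 h × 30 d = 19,886 Wh = 19.89 kWh
ceiling fan: 37.9 W × 3.7 h × 30 d = 4,207 Wh = 4.207 kWh
Total energy = 647.6 + 349.8 + 176.4 + 19.89 + 4.207 = 1,198 kWh
Cost = 1,198 kWh × $0.119 = $142.56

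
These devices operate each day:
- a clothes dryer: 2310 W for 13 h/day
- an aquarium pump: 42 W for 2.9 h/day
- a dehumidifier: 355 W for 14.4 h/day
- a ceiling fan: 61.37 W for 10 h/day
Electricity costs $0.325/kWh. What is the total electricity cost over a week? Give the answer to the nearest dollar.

$82

clothes dryer: 2310 W × 13 h × 7 d = 210,210 Wh = 210.2 kWh
aquarium pump: 42 W × 2.9 h × 7 d = 853 Wh = 0.8526 kWh
dehumidifier: 355 W × 14.4 h × 7 d = 35,784 Wh = 35.78 kWh
ceiling fan: 61.37 W × 10 h × 7 d = 4,296 Wh = 4.296 kWh
Total energy = 210.2 + 0.8526 + 35.78 + 4.296 = 251.1 kWh
Cost = 251.1 kWh × $0.325 = $81.62 ≈ $82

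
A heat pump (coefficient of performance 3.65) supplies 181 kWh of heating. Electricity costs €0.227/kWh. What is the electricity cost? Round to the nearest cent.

€11.26

Electrical input = 181 kWh / 3.65 = 49.59 kWh
Cost = 49.59 × €0.227/kWh = €11.26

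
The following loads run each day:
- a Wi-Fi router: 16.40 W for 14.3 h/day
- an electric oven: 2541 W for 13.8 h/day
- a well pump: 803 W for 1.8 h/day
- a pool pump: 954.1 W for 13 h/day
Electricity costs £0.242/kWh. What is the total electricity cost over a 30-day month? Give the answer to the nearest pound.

£357

Wi-Fi router: 16.40 W × 14.3 h × 30 d = 7,036 Wh = 7.036 kWh
electric oven: 2541 W × 13.8 h × 30 d = 1,051,974 Wh = 1,052 kWh
well pump: 803 W × 1.8 h × 30 d = 43,362 Wh = 43.36 kWh
pool pump: 954.1 W × 13 h × 30 d = 372,099 Wh = 372.1 kWh
Total energy = 7.036 + 1,052 + 43.36 + 372.1 = 1,474 kWh
Cost = 1,474 kWh × £0.242 = £356.82 ≈ £357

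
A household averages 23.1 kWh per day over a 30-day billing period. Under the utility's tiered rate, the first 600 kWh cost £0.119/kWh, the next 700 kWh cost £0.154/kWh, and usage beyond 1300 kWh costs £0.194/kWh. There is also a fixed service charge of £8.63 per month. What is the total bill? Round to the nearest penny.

£94.35

Usage = 23.1 kWh/day × 30 days = 693 kWh
First 600 kWh × £0.119 = £71.40
Next 93 kWh × £0.154 = £14.32
Remaining tier: 0 kWh (not reached)
Energy charge = £85.72; + service £8.63 = £94.35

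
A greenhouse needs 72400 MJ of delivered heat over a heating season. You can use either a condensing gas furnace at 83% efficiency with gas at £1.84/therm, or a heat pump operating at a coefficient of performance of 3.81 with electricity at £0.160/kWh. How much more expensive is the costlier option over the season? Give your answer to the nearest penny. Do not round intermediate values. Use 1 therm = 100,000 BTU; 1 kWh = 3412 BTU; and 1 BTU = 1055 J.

£676.70

Heat load = 72400 MJ = 72,400,000,000 J / 1055 = 68,625,592 BTU
Gas: input = 68,625,592 / 0.83 = 82,681,437 BTU = 826.8 therm → 826.8 × £1.84 = £1,521.34
Heat pump: 68,625,592 BTU / 3412 = 20,110 kWh heat; / 3.81 = 5,279 kWh in → × £0.160 = £844.64
Difference = |£1,521.34 − £844.64| = £676.70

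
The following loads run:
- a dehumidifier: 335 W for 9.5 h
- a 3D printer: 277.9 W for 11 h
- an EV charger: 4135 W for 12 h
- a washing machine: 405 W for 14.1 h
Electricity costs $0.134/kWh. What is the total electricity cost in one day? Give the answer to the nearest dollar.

dehumidifier: 335 W × 9.5 h = 3,182 Wh = 3.183 kWh
3D printer: 277.9 W × 11 h = 3,057 Wh = 3.057 kWh
EV charger: 4135 W × 12 h = 49,620 Wh = 49.62 kWh
washing machine: 405 W × 14.1 h = 5,710 Wh = 5.71 kWh
Total energy = 3.183 + 3.057 + 49.62 + 5.71 = 61.57 kWh
Cost = 61.57 kWh × $0.134 = $8.25 ≈ $8

$8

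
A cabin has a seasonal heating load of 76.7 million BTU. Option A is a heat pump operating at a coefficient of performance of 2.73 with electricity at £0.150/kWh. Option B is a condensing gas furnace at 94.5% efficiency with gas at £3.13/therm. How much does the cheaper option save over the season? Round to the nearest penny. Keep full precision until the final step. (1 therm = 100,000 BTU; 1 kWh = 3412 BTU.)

£1305.30

Heat load = 76.7 × 10⁶ BTU = 76,700,000 BTU
Gas: input = 76,700,000 / 0.945 = 81,164,021 BTU = 811.6 therm → 811.6 × £3.13 = £2,540.43
Heat pump: 76,700,000 BTU / 3412 = 22,480 kWh heat; / 2.73 = 8,234 kWh in → × £0.150 = £1,235.14
Difference = |£2,540.43 − £1,235.14| = £1,305.30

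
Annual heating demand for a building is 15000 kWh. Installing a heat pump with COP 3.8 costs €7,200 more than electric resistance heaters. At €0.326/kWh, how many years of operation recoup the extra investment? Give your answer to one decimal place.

2.0 years

Resistance: 15000 kWh × €0.326 = €4,890.00/yr
Heat pump: 15000 / 3.8 = 3947 kWh in → × €0.326 = €1,286.84/yr
Annual savings = €3,603.16
Payback = €7,200 / €3,603.16 = 2 years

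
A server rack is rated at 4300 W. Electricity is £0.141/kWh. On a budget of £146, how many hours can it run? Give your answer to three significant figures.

Energy budget = £146 / £0.141 per kWh = 1,035 kWh = 1,035,461 Wh
Runtime = 1,035,461 Wh / 4300 W = 240.8 h

241 h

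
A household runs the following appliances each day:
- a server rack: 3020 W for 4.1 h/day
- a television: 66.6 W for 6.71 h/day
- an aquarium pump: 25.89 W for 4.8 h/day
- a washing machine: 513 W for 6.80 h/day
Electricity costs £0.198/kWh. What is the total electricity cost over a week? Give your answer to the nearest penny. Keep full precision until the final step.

server rack: 3020 W × 4.1 h × 7 d = 86,674 Wh = 86.67 kWh
television: 66.6 W × 6.71 h × 7 d = 3,128 Wh = 3.128 kWh
aquarium pump: 25.89 W × 4.8 h × 7 d = 870 Wh = 0.8699 kWh
washing machine: 513 W × 6.80 h × 7 d = 24,419 Wh = 24.42 kWh
Total energy = 86.67 + 3.128 + 0.8699 + 24.42 = 115.1 kWh
Cost = 115.1 kWh × £0.198 = £22.79

£22.79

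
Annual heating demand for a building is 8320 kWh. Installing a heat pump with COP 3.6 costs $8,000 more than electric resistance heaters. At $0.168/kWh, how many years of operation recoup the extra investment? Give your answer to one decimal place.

Resistance: 8320 kWh × $0.168 = $1,397.76/yr
Heat pump: 8320 / 3.6 = 2311 kWh in → × $0.168 = $388.27/yr
Annual savings = $1,009.49
Payback = $8,000 / $1,009.49 = 7.92 years

7.9 years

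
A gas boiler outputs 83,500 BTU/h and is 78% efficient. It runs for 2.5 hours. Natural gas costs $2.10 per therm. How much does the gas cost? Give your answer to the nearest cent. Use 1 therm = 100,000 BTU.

Heat delivered = 83,500 BTU/h × 2.5 h = 208,750 BTU
Gas input = 208,750 / 0.78 = 267,628 BTU
= 267,628 / 100,000 = 2.676 therm
Cost = 2.676 × $2.10/therm = $5.62

$5.62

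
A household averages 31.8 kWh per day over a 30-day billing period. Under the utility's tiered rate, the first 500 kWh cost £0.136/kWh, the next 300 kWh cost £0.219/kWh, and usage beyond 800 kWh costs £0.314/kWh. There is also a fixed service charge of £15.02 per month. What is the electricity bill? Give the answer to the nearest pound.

Usage = 31.8 kWh/day × 30 days = 954 kWh
First 500 kWh × £0.136 = £68.00
Next 300 kWh × £0.219 = £65.70
Remaining 154 kWh × £0.314 = £48.36
Energy charge = £182.06; + service £15.02 = £197.08 ≈ £197

£197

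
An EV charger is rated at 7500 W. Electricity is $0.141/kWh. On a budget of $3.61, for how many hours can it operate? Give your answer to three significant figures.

Energy budget = $3.61 / $0.141 per kWh = 25.6 kWh = 25,603 Wh
Runtime = 25,603 Wh / 7500 W = 3.414 h

3.41 h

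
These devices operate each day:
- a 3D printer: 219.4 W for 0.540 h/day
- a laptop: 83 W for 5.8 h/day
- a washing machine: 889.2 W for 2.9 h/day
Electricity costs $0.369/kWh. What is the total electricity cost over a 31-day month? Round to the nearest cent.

$36.36

3D printer: 219.4 W × 0.540 h × 31 d = 3,673 Wh = 3.673 kWh
laptop: 83 W × 5.8 h × 31 d = 14,923 Wh = 14.92 kWh
washing machine: 889.2 W × 2.9 h × 31 d = 79,939 Wh = 79.94 kWh
Total energy = 3.673 + 14.92 + 79.94 = 98.54 kWh
Cost = 98.54 kWh × $0.369 = $36.36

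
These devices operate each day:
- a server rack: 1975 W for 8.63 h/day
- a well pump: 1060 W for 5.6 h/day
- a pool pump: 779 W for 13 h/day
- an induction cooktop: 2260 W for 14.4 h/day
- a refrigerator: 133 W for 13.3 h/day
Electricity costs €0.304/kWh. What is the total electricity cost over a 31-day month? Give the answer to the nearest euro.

server rack: 1975 W × 8.63 h × 31 d = 528,372 Wh = 528.4 kWh
well pump: 1060 W × 5.6 h × 31 d = 184,016 Wh = 184 kWh
pool pump: 779 W × 13 h × 31 d = 313,937 Wh = 313.9 kWh
induction cooktop: 2260 W × 14.4 h × 31 d = 1,008,864 Wh = 1,009 kWh
refrigerator: 133 W × 13.3 h × 31 d = 54,836 Wh = 54.84 kWh
Total energy = 528.4 + 184 + 313.9 + 1,009 + 54.84 = 2,090 kWh
Cost = 2,090 kWh × €0.304 = €635.37 ≈ €635

€635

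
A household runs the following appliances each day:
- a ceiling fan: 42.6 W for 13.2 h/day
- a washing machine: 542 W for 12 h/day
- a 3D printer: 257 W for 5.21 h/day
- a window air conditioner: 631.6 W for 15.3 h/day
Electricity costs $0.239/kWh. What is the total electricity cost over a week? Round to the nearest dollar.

$30

ceiling fan: 42.6 W × 13.2 h × 7 d = 3,936 Wh = 3.936 kWh
washing machine: 542 W × 12 h × 7 d = 45,528 Wh = 45.53 kWh
3D printer: 257 W × 5.21 h × 7 d = 9,373 Wh = 9.373 kWh
window air conditioner: 631.6 W × 15.3 h × 7 d = 67,644 Wh = 67.64 kWh
Total energy = 3.936 + 45.53 + 9.373 + 67.64 = 126.5 kWh
Cost = 126.5 kWh × $0.239 = $30.23 ≈ $30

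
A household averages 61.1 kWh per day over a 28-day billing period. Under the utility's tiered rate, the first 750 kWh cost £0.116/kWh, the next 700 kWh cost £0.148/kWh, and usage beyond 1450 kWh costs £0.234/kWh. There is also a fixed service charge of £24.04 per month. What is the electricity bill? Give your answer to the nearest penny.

£275.67

Usage = 61.1 kWh/day × 28 days = 1710.8 kWh
First 750 kWh × £0.116 = £87.00
Next 700 kWh × £0.148 = £103.60
Remaining 260.8 kWh × £0.234 = £61.03
Energy charge = £251.63; + service £24.04 = £275.67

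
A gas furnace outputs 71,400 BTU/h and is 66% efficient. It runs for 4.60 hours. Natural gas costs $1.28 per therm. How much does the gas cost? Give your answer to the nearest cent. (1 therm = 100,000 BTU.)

Heat delivered = 71,400 BTU/h × 4.60 h = 328,440 BTU
Gas input = 328,440 / 0.66 = 497,636 BTU
= 497,636 / 100,000 = 4.976 therm
Cost = 4.976 × $1.28/therm = $6.37

$6.37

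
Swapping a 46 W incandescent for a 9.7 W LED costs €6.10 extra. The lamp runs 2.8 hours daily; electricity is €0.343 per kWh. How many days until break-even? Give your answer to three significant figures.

Power saved = 46 − 9.7 = 36.3 W
Daily energy saved = 36.3 W × 2.8 h = 101.6 Wh = 0.10164 kWh
Daily savings = 0.10164 × €0.343 = €0.0349
Payback = €6.10 / €0.0349 per day = 175 days

175 days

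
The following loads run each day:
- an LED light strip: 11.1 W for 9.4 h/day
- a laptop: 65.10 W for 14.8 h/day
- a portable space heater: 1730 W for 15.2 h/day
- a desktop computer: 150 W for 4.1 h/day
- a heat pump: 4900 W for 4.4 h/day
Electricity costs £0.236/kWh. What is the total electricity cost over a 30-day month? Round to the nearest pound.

£351

LED light strip: 11.1 W × 9.4 h × 30 d = 3,130 Wh = 3.13 kWh
laptop: 65.10 W × 14.8 h × 30 d = 28,904 Wh = 28.9 kWh
portable space heater: 1730 W × 15.2 h × 30 d = 788,880 Wh = 788.9 kWh
desktop computer: 150 W × 4.1 h × 30 d = 18,450 Wh = 18.45 kWh
heat pump: 4900 W × 4.4 h × 30 d = 646,800 Wh = 646.8 kWh
Total energy = 3.13 + 28.9 + 788.9 + 18.45 + 646.8 = 1,486 kWh
Cost = 1,486 kWh × £0.236 = £350.73 ≈ £351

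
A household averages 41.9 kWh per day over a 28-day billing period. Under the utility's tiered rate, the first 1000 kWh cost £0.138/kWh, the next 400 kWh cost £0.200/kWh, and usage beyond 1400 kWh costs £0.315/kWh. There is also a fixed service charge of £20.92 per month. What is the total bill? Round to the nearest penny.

£193.56

Usage = 41.9 kWh/day × 28 days = 1173.2 kWh
First 1000 kWh × £0.138 = £138.00
Next 173.2 kWh × £0.200 = £34.64
Remaining tier: 0 kWh (not reached)
Energy charge = £172.64; + service £20.92 = £193.56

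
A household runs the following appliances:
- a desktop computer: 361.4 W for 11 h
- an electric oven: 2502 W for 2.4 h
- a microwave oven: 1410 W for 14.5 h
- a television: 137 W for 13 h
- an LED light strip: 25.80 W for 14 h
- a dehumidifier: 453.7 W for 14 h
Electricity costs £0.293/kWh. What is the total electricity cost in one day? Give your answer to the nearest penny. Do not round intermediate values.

£11.40

desktop computer: 361.4 W × 11 h = 3,975 Wh = 3.975 kWh
electric oven: 2502 W × 2.4 h = 6,005 Wh = 6.005 kWh
microwave oven: 1410 W × 14.5 h = 20,445 Wh = 20.45 kWh
television: 137 W × 13 h = 1,781 Wh = 1.781 kWh
LED light strip: 25.80 W × 14 h = 361 Wh = 0.3612 kWh
dehumidifier: 453.7 W × 14 h = 6,352 Wh = 6.352 kWh
Total energy = 3.975 + 6.005 + 20.45 + 1.781 + 0.3612 + 6.352 = 38.92 kWh
Cost = 38.92 kWh × £0.293 = £11.40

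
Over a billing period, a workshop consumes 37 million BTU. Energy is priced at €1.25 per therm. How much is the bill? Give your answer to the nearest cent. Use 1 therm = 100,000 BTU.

37 million BTU × (10 therm/million BTU) = 370 therm
Cost = 370 therm × €1.25/therm = €462.50

€462.50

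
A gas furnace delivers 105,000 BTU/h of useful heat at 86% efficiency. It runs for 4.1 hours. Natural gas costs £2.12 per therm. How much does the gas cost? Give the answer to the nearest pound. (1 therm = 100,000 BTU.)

£11

Heat delivered = 105,000 BTU/h × 4.1 h = 430,500 BTU
Gas input = 430,500 / 0.86 = 500,581 BTU
= 500,581 / 100,000 = 5.006 therm
Cost = 5.006 × £2.12/therm = £10.61 ≈ £11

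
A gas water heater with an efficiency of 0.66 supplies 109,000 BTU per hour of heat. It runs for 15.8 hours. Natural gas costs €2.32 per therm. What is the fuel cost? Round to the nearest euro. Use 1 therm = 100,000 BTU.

Heat delivered = 109,000 BTU/h × 15.8 h = 1,722,200 BTU
Gas input = 1,722,200 / 0.66 = 2,609,394 BTU
= 2,609,394 / 100,000 = 26.09 therm
Cost = 26.09 × €2.32/therm = €60.54 ≈ €61

€61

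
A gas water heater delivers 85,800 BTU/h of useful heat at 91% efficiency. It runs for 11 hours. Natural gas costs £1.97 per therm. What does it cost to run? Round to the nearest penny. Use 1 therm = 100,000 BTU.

£20.43

Heat delivered = 85,800 BTU/h × 11 h = 943,800 BTU
Gas input = 943,800 / 0.91 = 1,037,143 BTU
= 1,037,143 / 100,000 = 10.37 therm
Cost = 10.37 × £1.97/therm = £20.43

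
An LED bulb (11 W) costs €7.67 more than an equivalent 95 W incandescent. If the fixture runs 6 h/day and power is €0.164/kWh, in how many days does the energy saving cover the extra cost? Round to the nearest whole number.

93 days

Power saved = 95 − 11 = 84 W
Daily energy saved = 84 W × 6 h = 504 Wh = 0.504 kWh
Daily savings = 0.504 × €0.164 = €0.0827
Payback = €7.67 / €0.0827 per day = 92.79 days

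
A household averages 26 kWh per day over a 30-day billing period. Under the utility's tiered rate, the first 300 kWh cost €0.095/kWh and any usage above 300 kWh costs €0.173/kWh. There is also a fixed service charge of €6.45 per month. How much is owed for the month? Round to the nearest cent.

Usage = 26 kWh/day × 30 days = 780 kWh
First 300 kWh × €0.095 = €28.50
Remaining 480 kWh × €0.173 = €83.04
Energy charge = €111.54; + service €6.45 = €117.99

€117.99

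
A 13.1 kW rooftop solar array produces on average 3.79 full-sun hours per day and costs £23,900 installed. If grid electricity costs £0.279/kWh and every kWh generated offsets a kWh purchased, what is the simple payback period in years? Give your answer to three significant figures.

4.73 years

Daily generation = 13.1 kW × 3.79 h = 49.65 kWh
Annual generation = 49.65 × 365 = 18122 kWh
Annual savings = 18122 × £0.279 = £5,056.01
Payback = £23,900 / £5,056.01 = 4.73 years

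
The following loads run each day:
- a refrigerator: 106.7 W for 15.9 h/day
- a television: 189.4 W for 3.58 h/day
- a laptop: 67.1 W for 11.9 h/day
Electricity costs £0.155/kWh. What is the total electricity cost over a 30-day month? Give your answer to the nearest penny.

refrigerator: 106.7 W × 15.9 h × 30 d = 50,896 Wh = 50.9 kWh
television: 189.4 W × 3.58 h × 30 d = 20,342 Wh = 20.34 kWh
laptop: 67.1 W × 11.9 h × 30 d = 23,955 Wh = 23.95 kWh
Total energy = 50.9 + 20.34 + 23.95 = 95.19 kWh
Cost = 95.19 kWh × £0.155 = £14.75

£14.75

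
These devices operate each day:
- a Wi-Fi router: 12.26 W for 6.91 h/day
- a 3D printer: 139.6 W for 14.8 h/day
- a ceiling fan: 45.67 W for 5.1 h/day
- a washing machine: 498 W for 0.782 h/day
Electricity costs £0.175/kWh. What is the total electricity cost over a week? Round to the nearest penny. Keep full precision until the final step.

Wi-Fi router: 12.26 W × 6.91 h × 7 d = 593 Wh = 0.593 kWh
3D printer: 139.6 W × 14.8 h × 7 d = 14,463 Wh = 14.46 kWh
ceiling fan: 45.67 W × 5.1 h × 7 d = 1,630 Wh = 1.63 kWh
washing machine: 498 W × 0.782 h × 7 d = 2,726 Wh = 2.726 kWh
Total energy = 0.593 + 14.46 + 1.63 + 2.726 = 19.41 kWh
Cost = 19.41 kWh × £0.175 = £3.40

£3.40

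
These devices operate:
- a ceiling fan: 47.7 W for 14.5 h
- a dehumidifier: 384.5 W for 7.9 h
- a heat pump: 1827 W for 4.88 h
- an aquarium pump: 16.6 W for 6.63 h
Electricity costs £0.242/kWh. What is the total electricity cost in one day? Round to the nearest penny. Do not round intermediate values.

£3.09

ceiling fan: 47.7 W × 14.5 h = 692 Wh = 0.6917 kWh
dehumidifier: 384.5 W × 7.9 h = 3,038 Wh = 3.038 kWh
heat pump: 1827 W × 4.88 h = 8,916 Wh = 8.916 kWh
aquarium pump: 16.6 W × 6.63 h = 110 Wh = 0.1101 kWh
Total energy = 0.6917 + 3.038 + 8.916 + 0.1101 = 12.76 kWh
Cost = 12.76 kWh × £0.242 = £3.09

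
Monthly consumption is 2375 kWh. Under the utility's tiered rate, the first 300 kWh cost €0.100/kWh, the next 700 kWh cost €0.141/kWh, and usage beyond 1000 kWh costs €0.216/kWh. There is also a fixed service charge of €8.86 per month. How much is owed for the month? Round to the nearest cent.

€434.56

First 300 kWh × €0.100 = €30.00
Next 700 kWh × €0.141 = €98.70
Remaining 1375 kWh × €0.216 = €297.00
Energy charge = €425.70; + service €8.86 = €434.56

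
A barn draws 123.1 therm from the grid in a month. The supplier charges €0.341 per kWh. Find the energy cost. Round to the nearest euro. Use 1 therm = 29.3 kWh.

€1230

123.1 therm × (29.3 kWh/therm) = 3,607 kWh
Cost = 3,607 kWh × €0.341/kWh = €1,229.93 ≈ €1230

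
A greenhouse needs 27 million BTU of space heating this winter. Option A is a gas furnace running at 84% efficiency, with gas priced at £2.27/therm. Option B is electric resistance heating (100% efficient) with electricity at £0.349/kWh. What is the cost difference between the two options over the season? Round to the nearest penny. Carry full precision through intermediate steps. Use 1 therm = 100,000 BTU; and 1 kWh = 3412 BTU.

Heat load = 27 × 10⁶ BTU = 27,000,000 BTU
Gas: input = 27,000,000 / 0.84 = 32,142,857 BTU = 321.4 therm → 321.4 × £2.27 = £729.64
Electric: 27,000,000 BTU / 3412 = 7,913 kWh → × £0.349 = £2,761.72
Difference = |£729.64 − £2,761.72| = £2,032.08

£2032.08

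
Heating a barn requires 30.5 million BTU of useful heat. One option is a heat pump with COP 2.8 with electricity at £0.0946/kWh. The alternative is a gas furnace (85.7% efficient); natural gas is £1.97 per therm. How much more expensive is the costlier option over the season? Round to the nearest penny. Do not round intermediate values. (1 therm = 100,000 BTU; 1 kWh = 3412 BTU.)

Heat load = 30.5 × 10⁶ BTU = 30,500,000 BTU
Gas: input = 30,500,000 / 0.857 = 35,589,265 BTU = 355.9 therm → 355.9 × £1.97 = £701.11
Heat pump: 30,500,000 BTU / 3412 = 8,939 kWh heat; / 2.8 = 3,193 kWh in → × £0.0946 = £302.01
Difference = |£701.11 − £302.01| = £399.10

£399.10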